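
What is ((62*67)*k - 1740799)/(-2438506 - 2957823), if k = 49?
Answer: 1537253/5396329 ≈ 0.28487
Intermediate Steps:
((62*67)*k - 1740799)/(-2438506 - 2957823) = ((62*67)*49 - 1740799)/(-2438506 - 2957823) = (4154*49 - 1740799)/(-5396329) = (203546 - 1740799)*(-1/5396329) = -1537253*(-1/5396329) = 1537253/5396329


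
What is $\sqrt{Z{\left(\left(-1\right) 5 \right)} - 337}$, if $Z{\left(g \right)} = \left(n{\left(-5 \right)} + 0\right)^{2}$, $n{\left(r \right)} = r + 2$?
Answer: $2 i \sqrt{82} \approx 18.111 i$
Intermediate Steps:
$n{\left(r \right)} = 2 + r$
$Z{\left(g \right)} = 9$ ($Z{\left(g \right)} = \left(\left(2 - 5\right) + 0\right)^{2} = \left(-3 + 0\right)^{2} = \left(-3\right)^{2} = 9$)
$\sqrt{Z{\left(\left(-1\right) 5 \right)} - 337} = \sqrt{9 - 337} = \sqrt{-328} = 2 i \sqrt{82}$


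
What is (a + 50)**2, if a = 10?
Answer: 3600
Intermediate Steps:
(a + 50)**2 = (10 + 50)**2 = 60**2 = 3600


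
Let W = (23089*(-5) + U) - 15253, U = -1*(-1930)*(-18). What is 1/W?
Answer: -1/165438 ≈ -6.0446e-6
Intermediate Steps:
U = -34740 (U = 1930*(-18) = -34740)
W = -165438 (W = (23089*(-5) - 34740) - 15253 = (-115445 - 34740) - 15253 = -150185 - 15253 = -165438)
1/W = 1/(-165438) = -1/165438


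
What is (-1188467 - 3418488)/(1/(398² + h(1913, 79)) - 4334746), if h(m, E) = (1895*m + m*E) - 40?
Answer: 3625328984766/3411120862999 ≈ 1.0628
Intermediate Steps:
h(m, E) = -40 + 1895*m + E*m (h(m, E) = (1895*m + E*m) - 40 = -40 + 1895*m + E*m)
(-1188467 - 3418488)/(1/(398² + h(1913, 79)) - 4334746) = (-1188467 - 3418488)/(1/(398² + (-40 + 1895*1913 + 79*1913)) - 4334746) = -4606955/(1/(158404 + (-40 + 3625135 + 151127)) - 4334746) = -4606955/(1/(158404 + 3776222) - 4334746) = -4606955/(1/3934626 - 4334746) = -4606955/(-17055604314995/3934626) = -4606955*(-3934626/17055604314995) = 3625328984766/3411120862999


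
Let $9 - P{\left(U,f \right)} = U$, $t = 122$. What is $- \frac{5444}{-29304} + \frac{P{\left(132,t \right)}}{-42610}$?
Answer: $\frac{14723327}{78040215} \approx 0.18866$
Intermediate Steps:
$P{\left(U,f \right)} = 9 - U$
$- \frac{5444}{-29304} + \frac{P{\left(132,t \right)}}{-42610} = - \frac{5444}{-29304} + \frac{9 - 132}{-42610} = \left(-5444\right) \left(- \frac{1}{29304}\right) + \left(9 - 132\right) \left(- \frac{1}{42610}\right) = \frac{1361}{7326} - - \frac{123}{42610} = \frac{1361}{7326} + \frac{123}{42610} = \frac{14723327}{78040215}$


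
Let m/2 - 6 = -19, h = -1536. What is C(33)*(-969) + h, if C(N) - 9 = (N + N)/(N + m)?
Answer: -135753/7 ≈ -19393.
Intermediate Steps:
m = -26 (m = 12 + 2*(-19) = 12 - 38 = -26)
C(N) = 9 + 2*N/(-26 + N) (C(N) = 9 + (N + N)/(N - 26) = 9 + (2*N)/(-26 + N) = 9 + 2*N/(-26 + N))
C(33)*(-969) + h = ((-234 + 11*33)/(-26 + 33))*(-969) - 1536 = ((-234 + 363)/7)*(-969) - 1536 = ((1/7)*129)*(-969) - 1536 = (129/7)*(-969) - 1536 = -125001/7 - 1536 = -135753/7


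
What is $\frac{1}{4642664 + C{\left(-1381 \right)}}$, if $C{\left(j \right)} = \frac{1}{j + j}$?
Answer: $\frac{2762}{12823037967} \approx 2.1539 \cdot 10^{-7}$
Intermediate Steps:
$C{\left(j \right)} = \frac{1}{2 j}$
$\frac{1}{4642664 + C{\left(-1381 \right)}} = \frac{1}{4642664 + \frac{1}{2 \left(-1381\right)}} = \frac{1}{4642664 + \frac{1}{2} \left(- \frac{1}{1381}\right)} = \frac{1}{4642664 - \frac{1}{2762}} = \frac{1}{\frac{12823037967}{2762}} = \frac{2762}{12823037967}$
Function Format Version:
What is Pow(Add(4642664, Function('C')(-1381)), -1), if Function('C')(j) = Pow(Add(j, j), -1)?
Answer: Rational(2762, 12823037967) ≈ 2.1539e-7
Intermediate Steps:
Function('C')(j) = Mul(Rational(1, 2), Pow(j, -1)) (Function('C')(j) = Pow(Mul(2, j), -1) = Mul(Rational(1, 2), Pow(j, -1)))
Pow(Add(4642664, Function('C')(-1381)), -1) = Pow(Add(4642664, Mul(Rational(1, 2), Pow(-1381, -1))), -1) = Pow(Add(4642664, Mul(Rational(1, 2), Rational(-1, 1381))), -1) = Pow(Add(4642664, Rational(-1, 2762)), -1) = Pow(Rational(12823037967, 2762), -1) = Rational(2762, 12823037967)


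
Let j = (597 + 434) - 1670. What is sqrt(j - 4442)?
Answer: I*sqrt(5081) ≈ 71.281*I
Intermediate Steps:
j = -639 (j = 1031 - 1670 = -639)
sqrt(j - 4442) = sqrt(-639 - 4442) = sqrt(-5081) = I*sqrt(5081)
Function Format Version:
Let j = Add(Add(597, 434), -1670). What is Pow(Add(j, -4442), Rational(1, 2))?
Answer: Mul(I, Pow(5081, Rational(1, 2))) ≈ Mul(71.281, I)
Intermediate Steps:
j = -639 (j = Add(1031, -1670) = -639)
Pow(Add(j, -4442), Rational(1, 2)) = Pow(Add(-639, -4442), Rational(1, 2)) = Pow(-5081, Rational(1, 2)) = Mul(I, Pow(5081, Rational(1, 2)))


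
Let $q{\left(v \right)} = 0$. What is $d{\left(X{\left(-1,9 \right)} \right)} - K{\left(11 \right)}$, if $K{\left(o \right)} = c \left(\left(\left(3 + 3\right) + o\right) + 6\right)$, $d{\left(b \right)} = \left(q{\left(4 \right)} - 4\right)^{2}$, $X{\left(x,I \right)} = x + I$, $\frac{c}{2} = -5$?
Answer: $246$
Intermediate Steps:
$c = -10$ ($c = 2 \left(-5\right) = -10$)
$X{\left(x,I \right)} = I + x$
$d{\left(b \right)} = 16$ ($d{\left(b \right)} = \left(0 - 4\right)^{2} = \left(-4\right)^{2} = 16$)
$K{\left(o \right)} = -120 - 10 o$ ($K{\left(o \right)} = - 10 \left(\left(\left(3 + 3\right) + o\right) + 6\right) = - 10 \left(\left(6 + o\right) + 6\right) = - 10 \left(12 + o\right) = -120 - 10 o$)
$d{\left(X{\left(-1,9 \right)} \right)} - K{\left(11 \right)} = 16 - \left(-120 - 110\right) = 16 - -230 = 16 + 230 = 246$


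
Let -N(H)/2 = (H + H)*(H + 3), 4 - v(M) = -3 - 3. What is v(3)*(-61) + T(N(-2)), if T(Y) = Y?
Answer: -602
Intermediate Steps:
v(M) = 10 (v(M) = 4 - (-3 - 3) = 4 - 1*(-6) = 4 + 6 = 10)
N(H) = -4*H*(3 + H) (N(H) = -2*(H + H)*(H + 3) = -2*2*H*(3 + H) = -4*H*(3 + H))
v(3)*(-61) + T(N(-2)) = 10*(-61) - 4*(-2)*(3 - 2) = -610 - 4*(-2)*1 = -610 + 8 = -602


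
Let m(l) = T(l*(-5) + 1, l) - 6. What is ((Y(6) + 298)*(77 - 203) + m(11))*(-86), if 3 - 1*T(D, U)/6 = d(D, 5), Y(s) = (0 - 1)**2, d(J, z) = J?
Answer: 3211068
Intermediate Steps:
Y(s) = 1 (Y(s) = (-1)**2 = 1)
T(D, U) = 18 - 6*D
m(l) = 6 + 30*l (m(l) = (18 - 6*(l*(-5) + 1)) - 6 = (18 - 6*(-5*l + 1)) - 6 = (18 - 6*(1 - 5*l)) - 6 = (18 + (-6 + 30*l)) - 6 = (12 + 30*l) - 6 = 6 + 30*l)
((Y(6) + 298)*(77 - 203) + m(11))*(-86) = ((1 + 298)*(77 - 203) + (6 + 30*11))*(-86) = (299*(-126) + (6 + 330))*(-86) = (-37674 + 336)*(-86) = -37338*(-86) = 3211068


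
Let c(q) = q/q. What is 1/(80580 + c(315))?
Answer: 1/80581 ≈ 1.2410e-5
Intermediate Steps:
c(q) = 1
1/(80580 + c(315)) = 1/(80580 + 1) = 1/80581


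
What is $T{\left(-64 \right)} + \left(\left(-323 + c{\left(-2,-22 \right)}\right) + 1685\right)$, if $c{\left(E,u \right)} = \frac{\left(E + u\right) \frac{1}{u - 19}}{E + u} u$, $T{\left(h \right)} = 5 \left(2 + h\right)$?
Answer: $\frac{43154}{41} \approx 1052.5$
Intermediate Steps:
$T{\left(h \right)} = 10 + 5 h$
$c{\left(E,u \right)} = \frac{u}{-19 + u}$ ($c{\left(E,u \right)} = \frac{\left(E + u\right) \frac{1}{-19 + u}}{E + u} u = \frac{\frac{1}{-19 + u} \left(E + u\right)}{E + u} u = \frac{u}{-19 + u}$)
$T{\left(-64 \right)} + \left(\left(-323 + c{\left(-2,-22 \right)}\right) + 1685\right) = \left(10 + 5 \left(-64\right)\right) + \left(\left(-323 - \frac{22}{-19 - 22}\right) + 1685\right) = \left(10 - 320\right) + \left(\left(-323 - \frac{22}{-41}\right) + 1685\right) = -310 + \left(\left(-323 - - \frac{22}{41}\right) + 1685\right) = -310 + \left(\left(-323 + \frac{22}{41}\right) + 1685\right) = -310 + \left(- \frac{13221}{41} + 1685\right) = -310 + \frac{55864}{41} = \frac{43154}{41}$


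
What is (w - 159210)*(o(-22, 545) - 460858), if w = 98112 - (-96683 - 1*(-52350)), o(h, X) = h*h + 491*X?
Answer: 3231939935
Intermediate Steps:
o(h, X) = h**2 + 491*X
w = 142445 (w = 98112 - (-96683 + 52350) = 98112 - 1*(-44333) = 98112 + 44333 = 142445)
(w - 159210)*(o(-22, 545) - 460858) = (142445 - 159210)*(((-22)**2 + 491*545) - 460858) = -16765*((484 + 267595) - 460858) = -16765*(268079 - 460858) = -16765*(-192779) = 3231939935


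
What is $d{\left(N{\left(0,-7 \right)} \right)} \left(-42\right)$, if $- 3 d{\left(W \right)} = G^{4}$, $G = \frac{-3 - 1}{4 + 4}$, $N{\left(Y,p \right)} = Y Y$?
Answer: $\frac{7}{8} \approx 0.875$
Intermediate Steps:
$N{\left(Y,p \right)} = Y^{2}$
$G = - \frac{1}{2}$ ($G = - \frac{4}{8} = \left(-4\right) \frac{1}{8} = - \frac{1}{2} \approx -0.5$)
$d{\left(W \right)} = - \frac{1}{48}$ ($d{\left(W \right)} = - \frac{\left(- \frac{1}{2}\right)^{4}}{3} = \left(- \frac{1}{3}\right) \frac{1}{16} = - \frac{1}{48}$)
$d{\left(N{\left(0,-7 \right)} \right)} \left(-42\right) = \left(- \frac{1}{48}\right) \left(-42\right) = \frac{7}{8}$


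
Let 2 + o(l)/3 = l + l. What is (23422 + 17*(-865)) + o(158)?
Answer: 9659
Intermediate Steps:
o(l) = -6 + 6*l (o(l) = -6 + 3*(l + l) = -6 + 3*(2*l) = -6 + 6*l)
(23422 + 17*(-865)) + o(158) = (23422 + 17*(-865)) + (-6 + 6*158) = (23422 - 14705) + (-6 + 948) = 8717 + 942 = 9659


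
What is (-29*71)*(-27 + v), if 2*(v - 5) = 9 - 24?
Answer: 121481/2 ≈ 60741.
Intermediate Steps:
v = -5/2 (v = 5 + (9 - 24)/2 = 5 + (1/2)*(-15) = 5 - 15/2 = -5/2 ≈ -2.5000)
(-29*71)*(-27 + v) = (-29*71)*(-27 - 5/2) = -2059*(-59/2) = 121481/2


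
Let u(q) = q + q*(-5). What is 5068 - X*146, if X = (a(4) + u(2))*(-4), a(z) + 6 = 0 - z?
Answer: -5444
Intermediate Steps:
a(z) = -6 - z (a(z) = -6 + (0 - z) = -6 - z)
u(q) = -4*q (u(q) = q - 5*q = -4*q)
X = 72 (X = ((-6 - 1*4) - 4*2)*(-4) = ((-6 - 4) - 8)*(-4) = (-10 - 8)*(-4) = -18*(-4) = 72)
5068 - X*146 = 5068 - 72*146 = 5068 - 1*10512 = 5068 - 10512 = -5444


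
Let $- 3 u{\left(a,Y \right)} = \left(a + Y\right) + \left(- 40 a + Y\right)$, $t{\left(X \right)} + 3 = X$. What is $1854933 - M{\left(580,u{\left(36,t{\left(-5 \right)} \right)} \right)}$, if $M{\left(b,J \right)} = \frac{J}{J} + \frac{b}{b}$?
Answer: $1854931$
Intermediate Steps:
$t{\left(X \right)} = -3 + X$
$u{\left(a,Y \right)} = 13 a - \frac{2 Y}{3}$ ($u{\left(a,Y \right)} = - \frac{\left(a + Y\right) + \left(- 40 a + Y\right)}{3} = - \frac{\left(Y + a\right) + \left(Y - 40 a\right)}{3} = - \frac{- 39 a + 2 Y}{3} = 13 a - \frac{2 Y}{3}$)
$M{\left(b,J \right)} = 2$ ($M{\left(b,J \right)} = 1 + 1 = 2$)
$1854933 - M{\left(580,u{\left(36,t{\left(-5 \right)} \right)} \right)} = 1854933 - 2 = 1854931$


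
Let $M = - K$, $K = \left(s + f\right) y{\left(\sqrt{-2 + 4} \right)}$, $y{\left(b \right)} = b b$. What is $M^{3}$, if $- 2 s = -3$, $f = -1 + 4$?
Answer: $-729$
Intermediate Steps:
$f = 3$
$y{\left(b \right)} = b^{2}$
$s = \frac{3}{2}$ ($s = \left(- \frac{1}{2}\right) \left(-3\right) = \frac{3}{2} \approx 1.5$)
$K = 9$ ($K = \left(\frac{3}{2} + 3\right) \left(\sqrt{-2 + 4}\right)^{2} = \frac{9 \left(\sqrt{2}\right)^{2}}{2} = \frac{9}{2} \cdot 2 = 9$)
$M = -9$ ($M = \left(-1\right) 9 = -9$)
$M^{3} = \left(-9\right)^{3} = -729$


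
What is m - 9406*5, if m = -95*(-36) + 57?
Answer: -43553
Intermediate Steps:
m = 3477 (m = 3420 + 57 = 3477)
m - 9406*5 = 3477 - 9406*5 = 3477 - 1*47030 = 3477 - 47030 = -43553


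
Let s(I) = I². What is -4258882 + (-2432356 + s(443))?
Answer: -6494989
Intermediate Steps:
-4258882 + (-2432356 + s(443)) = -4258882 + (-2432356 + 443²) = -4258882 + (-2432356 + 196249) = -4258882 - 2236107 = -6494989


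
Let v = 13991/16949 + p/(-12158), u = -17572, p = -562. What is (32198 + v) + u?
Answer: 88650002812/6060763 ≈ 14627.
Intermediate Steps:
v = 5283174/6060763 (v = 13991/16949 - 562/(-12158) = 13991*(1/16949) - 562*(-1/12158) = 823/997 + 281/6079 = 5283174/6060763 ≈ 0.87170)
(32198 + v) + u = (32198 + 5283174/6060763) - 17572 = 195149730248/6060763 - 17572 = 88650002812/6060763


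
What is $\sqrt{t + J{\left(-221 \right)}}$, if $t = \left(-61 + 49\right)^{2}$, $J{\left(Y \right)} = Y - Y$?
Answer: $12$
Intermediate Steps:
$J{\left(Y \right)} = 0$
$t = 144$ ($t = \left(-12\right)^{2} = 144$)
$\sqrt{t + J{\left(-221 \right)}} = \sqrt{144 + 0} = \sqrt{144} = 12$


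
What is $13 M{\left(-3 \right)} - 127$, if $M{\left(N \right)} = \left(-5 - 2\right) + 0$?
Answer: $-218$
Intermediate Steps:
$M{\left(N \right)} = -7$ ($M{\left(N \right)} = -7 + 0 = -7$)
$13 M{\left(-3 \right)} - 127 = 13 \left(-7\right) - 127 = -91 - 127 = -218$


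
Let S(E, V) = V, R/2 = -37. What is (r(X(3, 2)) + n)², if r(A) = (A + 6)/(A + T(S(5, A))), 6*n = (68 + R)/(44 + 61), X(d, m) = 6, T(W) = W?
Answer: 10816/11025 ≈ 0.98104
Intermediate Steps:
R = -74 (R = 2*(-37) = -74)
n = -1/105 (n = ((68 - 74)/(44 + 61))/6 = (-6/105)/6 = (-6*1/105)/6 = (⅙)*(-2/35) = -1/105 ≈ -0.0095238)
r(A) = (6 + A)/(2*A) (r(A) = (A + 6)/(A + A) = (6 + A)/((2*A)) = (6 + A)*(1/(2*A)) = (6 + A)/(2*A))
(r(X(3, 2)) + n)² = ((½)*(6 + 6)/6 - 1/105)² = ((½)*(⅙)*12 - 1/105)² = (1 - 1/105)² = (104/105)² = 10816/11025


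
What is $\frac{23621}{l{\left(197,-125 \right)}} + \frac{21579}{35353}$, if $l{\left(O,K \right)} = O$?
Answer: $\frac{839324276}{6964541} \approx 120.51$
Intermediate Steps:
$\frac{23621}{l{\left(197,-125 \right)}} + \frac{21579}{35353} = \frac{23621}{197} + \frac{21579}{35353} = \frac{839324276}{6964541}$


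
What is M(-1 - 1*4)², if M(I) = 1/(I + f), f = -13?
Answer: 1/324 ≈ 0.0030864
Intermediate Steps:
M(I) = 1/(-13 + I) (M(I) = 1/(I - 13) = 1/(-13 + I))
M(-1 - 1*4)² = (1/(-13 + (-1 - 1*4)))² = (1/(-13 + (-1 - 4)))² = (1/(-13 - 5))² = (1/(-18))² = (-1/18)² = 1/324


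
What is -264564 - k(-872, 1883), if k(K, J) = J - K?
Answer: -267319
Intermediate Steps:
-264564 - k(-872, 1883) = -264564 - (1883 - 1*(-872)) = -264564 - (1883 + 872) = -264564 - 1*2755 = -264564 - 2755 = -267319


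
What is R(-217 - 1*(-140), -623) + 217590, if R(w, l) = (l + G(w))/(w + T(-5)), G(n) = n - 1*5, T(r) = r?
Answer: 17843085/82 ≈ 2.1760e+5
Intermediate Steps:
G(n) = -5 + n (G(n) = n - 5 = -5 + n)
R(w, l) = (-5 + l + w)/(-5 + w) (R(w, l) = (l + (-5 + w))/(w - 5) = (-5 + l + w)/(-5 + w))
R(-217 - 1*(-140), -623) + 217590 = (-5 - 623 + (-217 - 1*(-140)))/(-5 + (-217 - 1*(-140))) + 217590 = (-5 - 623 + (-217 + 140))/(-5 + (-217 + 140)) + 217590 = (-5 - 623 - 77)/(-5 - 77) + 217590 = -705/(-82) + 217590 = -1/82*(-705) + 217590 = 705/82 + 217590 = 17843085/82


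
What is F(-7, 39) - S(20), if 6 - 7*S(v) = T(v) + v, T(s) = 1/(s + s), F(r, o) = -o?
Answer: -10359/280 ≈ -36.996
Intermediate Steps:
T(s) = 1/(2*s)
S(v) = 6/7 - v/7 - 1/(14*v) (S(v) = 6/7 - (1/(2*v) + v)/7 = 6/7 - (v + 1/(2*v))/7 = 6/7 + (-v/7 - 1/(14*v)) = 6/7 - v/7 - 1/(14*v))
F(-7, 39) - S(20) = -1*39 - (-1 + 2*20*(6 - 1*20))/(14*20) = -39 - (-1 + 2*20*(6 - 20))/(14*20) = -39 - (-1 + 2*20*(-14))/(14*20) = -39 - (-1 - 560)/(14*20) = -39 - (-561)/(14*20) = -39 - 1*(-561/280) = -39 + 561/280 = -10359/280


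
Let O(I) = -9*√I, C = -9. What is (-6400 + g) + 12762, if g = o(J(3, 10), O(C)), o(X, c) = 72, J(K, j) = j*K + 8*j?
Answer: 6434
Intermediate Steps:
J(K, j) = 8*j + K*j (J(K, j) = K*j + 8*j = 8*j + K*j)
g = 72
(-6400 + g) + 12762 = (-6400 + 72) + 12762 = -6328 + 12762 = 6434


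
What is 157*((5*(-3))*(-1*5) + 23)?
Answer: 15386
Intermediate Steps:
157*((5*(-3))*(-1*5) + 23) = 157*(-15*(-5) + 23) = 157*(75 + 23) = 157*98 = 15386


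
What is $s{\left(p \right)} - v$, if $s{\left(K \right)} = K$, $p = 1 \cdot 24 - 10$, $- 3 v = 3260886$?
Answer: $1086976$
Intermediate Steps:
$v = -1086962$ ($v = \left(- \frac{1}{3}\right) 3260886 = -1086962$)
$p = 14$ ($p = 24 - 10 = 14$)
$s{\left(p \right)} - v = 14 - -1086962 = 14 + 1086962 = 1086976$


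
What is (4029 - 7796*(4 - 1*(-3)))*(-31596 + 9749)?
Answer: 1104212921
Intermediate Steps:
(4029 - 7796*(4 - 1*(-3)))*(-31596 + 9749) = (4029 - 7796*(4 + 3))*(-21847) = (4029 - 7796*7)*(-21847) = (4029 - 54572)*(-21847) = -50543*(-21847) = 1104212921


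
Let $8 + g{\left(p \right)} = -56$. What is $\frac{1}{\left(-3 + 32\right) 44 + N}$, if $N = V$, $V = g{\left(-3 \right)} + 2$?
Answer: $\frac{1}{1214} \approx 0.00082372$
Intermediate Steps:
$g{\left(p \right)} = -64$ ($g{\left(p \right)} = -8 - 56 = -64$)
$V = -62$ ($V = -64 + 2 = -62$)
$N = -62$
$\frac{1}{\left(-3 + 32\right) 44 + N} = \frac{1}{\left(-3 + 32\right) 44 - 62} = \frac{1}{29 \cdot 44 - 62} = \frac{1}{1276 - 62} = \frac{1}{1214}$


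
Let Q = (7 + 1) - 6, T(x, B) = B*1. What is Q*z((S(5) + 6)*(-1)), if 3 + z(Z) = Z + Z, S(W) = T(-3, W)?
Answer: -50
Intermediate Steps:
T(x, B) = B
S(W) = W
Q = 2 (Q = 8 - 6 = 2)
z(Z) = -3 + 2*Z (z(Z) = -3 + (Z + Z) = -3 + 2*Z)
Q*z((S(5) + 6)*(-1)) = 2*(-3 + 2*((5 + 6)*(-1))) = 2*(-3 + 2*(11*(-1))) = 2*(-3 + 2*(-11)) = 2*(-3 - 22) = 2*(-25) = -50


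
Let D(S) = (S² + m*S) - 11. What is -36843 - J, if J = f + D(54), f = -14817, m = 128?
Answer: -31843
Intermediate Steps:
D(S) = -11 + S² + 128*S (D(S) = (S² + 128*S) - 11 = -11 + S² + 128*S)
J = -5000 (J = -14817 + (-11 + 54² + 128*54) = -14817 + (-11 + 2916 + 6912) = -14817 + 9817 = -5000)
-36843 - J = -36843 - 1*(-5000) = -36843 + 5000 = -31843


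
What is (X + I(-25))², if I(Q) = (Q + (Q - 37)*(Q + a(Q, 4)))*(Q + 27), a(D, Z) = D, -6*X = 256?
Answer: 335695684/9 ≈ 3.7300e+7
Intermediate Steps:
X = -128/3 (X = -⅙*256 = -128/3 ≈ -42.667)
I(Q) = (27 + Q)*(Q + 2*Q*(-37 + Q)) (I(Q) = (Q + (Q - 37)*(Q + Q))*(Q + 27) = (Q + (-37 + Q)*(2*Q))*(27 + Q) = (Q + 2*Q*(-37 + Q))*(27 + Q) = (27 + Q)*(Q + 2*Q*(-37 + Q)))
(X + I(-25))² = (-128/3 - 25*(-1971 - 19*(-25) + 2*(-25)²))² = (-128/3 - 25*(-1971 + 475 + 2*625))² = (-128/3 - 25*(-1971 + 475 + 1250))² = (-128/3 - 25*(-246))² = (-128/3 + 6150)² = (18322/3)² = 335695684/9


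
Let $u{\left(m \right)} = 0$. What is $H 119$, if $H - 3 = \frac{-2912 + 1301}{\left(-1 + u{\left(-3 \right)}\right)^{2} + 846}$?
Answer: $\frac{15810}{121} \approx 130.66$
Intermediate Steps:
$H = \frac{930}{847}$ ($H = 3 + \frac{-2912 + 1301}{\left(-1 + 0\right)^{2} + 846} = 3 - \frac{1611}{\left(-1\right)^{2} + 846} = 3 - \frac{1611}{1 + 846} = 3 - \frac{1611}{847} = \frac{930}{847} \approx 1.098$)
$H 119 = \frac{930}{847} \cdot 119 = \frac{15810}{121}$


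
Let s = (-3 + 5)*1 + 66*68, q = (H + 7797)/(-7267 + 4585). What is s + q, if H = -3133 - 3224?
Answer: 668930/149 ≈ 4489.5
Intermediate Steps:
H = -6357
q = -80/149 (q = (-6357 + 7797)/(-7267 + 4585) = 1440/(-2682) = 1440*(-1/2682) = -80/149 ≈ -0.53691)
s = 4490 (s = 2*1 + 4488 = 2 + 4488 = 4490)
s + q = 4490 - 80/149 = 668930/149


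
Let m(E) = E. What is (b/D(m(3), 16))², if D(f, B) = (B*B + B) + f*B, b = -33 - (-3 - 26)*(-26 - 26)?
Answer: 2374681/102400 ≈ 23.190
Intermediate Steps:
b = -1541 (b = -33 - (-29)*(-52) = -33 - 1*1508 = -33 - 1508 = -1541)
D(f, B) = B + B² + B*f (D(f, B) = (B² + B) + B*f = (B + B²) + B*f = B + B² + B*f)
(b/D(m(3), 16))² = (-1541*1/(16*(1 + 16 + 3)))² = (-1541/(16*20))² = (-1541/320)² = 2374681/102400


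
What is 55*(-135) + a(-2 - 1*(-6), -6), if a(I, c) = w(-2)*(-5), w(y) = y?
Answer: -7415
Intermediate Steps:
a(I, c) = 10 (a(I, c) = -2*(-5) = 10)
55*(-135) + a(-2 - 1*(-6), -6) = 55*(-135) + 10 = -7425 + 10 = -7415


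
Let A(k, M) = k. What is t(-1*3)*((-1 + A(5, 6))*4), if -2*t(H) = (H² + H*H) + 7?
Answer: -200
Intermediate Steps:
t(H) = -7/2 - H² (t(H) = -((H² + H*H) + 7)/2 = -((H² + H²) + 7)/2 = -(2*H² + 7)/2 = -(7 + 2*H²)/2 = -7/2 - H²)
t(-1*3)*((-1 + A(5, 6))*4) = (-7/2 - (-1*3)²)*((-1 + 5)*4) = (-7/2 - 1*(-3)²)*(4*4) = (-7/2 - 1*9)*16 = (-7/2 - 9)*16 = -25/2*16 = -200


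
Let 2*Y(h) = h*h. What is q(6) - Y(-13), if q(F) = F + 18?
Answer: -121/2 ≈ -60.500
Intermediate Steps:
Y(h) = h²/2 (Y(h) = (h*h)/2 = h²/2)
q(F) = 18 + F
q(6) - Y(-13) = (18 + 6) - (-13)²/2 = 24 - 169/2 = -121/2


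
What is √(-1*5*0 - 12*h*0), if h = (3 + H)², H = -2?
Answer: 0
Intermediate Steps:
h = 1 (h = (3 - 2)² = 1² = 1)
√(-1*5*0 - 12*h*0) = √(-1*5*0 - 12*1*0) = √(-5*0 - 12*0) = √(0 + 0) = √0 = 0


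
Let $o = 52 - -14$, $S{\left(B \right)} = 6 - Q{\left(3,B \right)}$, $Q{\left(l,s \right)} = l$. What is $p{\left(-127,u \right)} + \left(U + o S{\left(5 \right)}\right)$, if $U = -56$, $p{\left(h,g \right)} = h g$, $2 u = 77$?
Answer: $- \frac{9495}{2} \approx -4747.5$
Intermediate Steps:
$u = \frac{77}{2}$ ($u = \frac{1}{2} \cdot 77 = \frac{77}{2} \approx 38.5$)
$S{\left(B \right)} = 3$ ($S{\left(B \right)} = 6 - 3 = 3$)
$p{\left(h,g \right)} = g h$
$o = 66$ ($o = 52 + 14 = 66$)
$p{\left(-127,u \right)} + \left(U + o S{\left(5 \right)}\right) = \frac{77}{2} \left(-127\right) + \left(-56 + 66 \cdot 3\right) = - \frac{9779}{2} + \left(-56 + 198\right) = - \frac{9779}{2} + 142 = - \frac{9495}{2}$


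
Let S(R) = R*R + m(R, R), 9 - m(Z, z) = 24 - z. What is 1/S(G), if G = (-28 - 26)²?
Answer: 1/8505957 ≈ 1.1756e-7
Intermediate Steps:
m(Z, z) = -15 + z (m(Z, z) = 9 - (24 - z) = 9 + (-24 + z) = -15 + z)
G = 2916 (G = (-54)² = 2916)
S(R) = -15 + R + R² (S(R) = R*R + (-15 + R) = R² + (-15 + R) = -15 + R + R²)
1/S(G) = 1/(-15 + 2916 + 2916²) = 1/(-15 + 2916 + 8503056) = 1/8505957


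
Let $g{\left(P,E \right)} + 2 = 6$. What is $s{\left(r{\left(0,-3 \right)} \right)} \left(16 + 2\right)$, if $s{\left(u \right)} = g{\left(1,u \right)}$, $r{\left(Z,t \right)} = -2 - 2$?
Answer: $72$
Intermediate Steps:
$r{\left(Z,t \right)} = -4$ ($r{\left(Z,t \right)} = -2 - 2 = -4$)
$g{\left(P,E \right)} = 4$ ($g{\left(P,E \right)} = -2 + 6 = 4$)
$s{\left(u \right)} = 4$
$s{\left(r{\left(0,-3 \right)} \right)} \left(16 + 2\right) = 4 \left(16 + 2\right) = 4 \cdot 18 = 72$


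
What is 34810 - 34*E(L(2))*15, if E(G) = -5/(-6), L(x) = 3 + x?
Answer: 34385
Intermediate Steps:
E(G) = ⅚ (E(G) = -5*(-⅙) = ⅚)
34810 - 34*E(L(2))*15 = 34810 - 34*(⅚)*15 = 34810 - 85*15/3 = 34810 - 1*425 = 34810 - 425 = 34385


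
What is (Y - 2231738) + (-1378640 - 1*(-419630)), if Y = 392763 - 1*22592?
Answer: -2820577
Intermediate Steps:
Y = 370171 (Y = 392763 - 22592 = 370171)
(Y - 2231738) + (-1378640 - 1*(-419630)) = (370171 - 2231738) + (-1378640 - 1*(-419630)) = -1861567 + (-1378640 + 419630) = -1861567 - 959010 = -2820577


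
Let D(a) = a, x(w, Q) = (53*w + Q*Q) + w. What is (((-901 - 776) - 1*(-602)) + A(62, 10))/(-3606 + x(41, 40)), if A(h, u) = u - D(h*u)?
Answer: -1685/208 ≈ -8.1010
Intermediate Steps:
x(w, Q) = Q² + 54*w (x(w, Q) = (53*w + Q²) + w = (Q² + 53*w) + w = Q² + 54*w)
A(h, u) = u - h*u
(((-901 - 776) - 1*(-602)) + A(62, 10))/(-3606 + x(41, 40)) = (((-901 - 776) - 1*(-602)) + 10*(1 - 1*62))/(-3606 + (40² + 54*41)) = ((-1677 + 602) + 10*(1 - 62))/(-3606 + (1600 + 2214)) = (-1075 + 10*(-61))/(-3606 + 3814) = (-1075 - 610)/208 = -1685*1/208 = -1685/208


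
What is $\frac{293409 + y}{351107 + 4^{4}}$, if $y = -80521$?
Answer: $\frac{212888}{351363} \approx 0.60589$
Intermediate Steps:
$\frac{293409 + y}{351107 + 4^{4}} = \frac{293409 - 80521}{351107 + 4^{4}} = \frac{212888}{351107 + 256} = \frac{212888}{351363}$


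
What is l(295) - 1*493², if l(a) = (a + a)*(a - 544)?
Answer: -389959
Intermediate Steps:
l(a) = 2*a*(-544 + a) (l(a) = (2*a)*(-544 + a) = 2*a*(-544 + a))
l(295) - 1*493² = 2*295*(-544 + 295) - 1*493² = 2*295*(-249) - 1*243049 = -146910 - 243049 = -389959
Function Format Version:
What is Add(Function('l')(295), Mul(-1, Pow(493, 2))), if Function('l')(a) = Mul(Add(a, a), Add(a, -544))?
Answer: -389959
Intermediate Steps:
Function('l')(a) = Mul(2, a, Add(-544, a)) (Function('l')(a) = Mul(Mul(2, a), Add(-544, a)) = Mul(2, a, Add(-544, a)))
Add(Function('l')(295), Mul(-1, Pow(493, 2))) = Add(Mul(2, 295, Add(-544, 295)), Mul(-1, Pow(493, 2))) = Add(Mul(2, 295, -249), Mul(-1, 243049)) = Add(-146910, -243049) = -389959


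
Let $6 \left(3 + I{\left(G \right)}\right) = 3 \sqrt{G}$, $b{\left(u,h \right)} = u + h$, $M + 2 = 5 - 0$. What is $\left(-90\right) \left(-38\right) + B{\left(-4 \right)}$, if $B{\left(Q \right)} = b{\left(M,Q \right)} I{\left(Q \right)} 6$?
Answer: $3438 - 6 i \approx 3438.0 - 6.0 i$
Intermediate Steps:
$M = 3$ ($M = -2 + \left(5 - 0\right) = -2 + \left(5 + 0\right) = -2 + 5 = 3$)
$b{\left(u,h \right)} = h + u$
$I{\left(G \right)} = -3 + \frac{\sqrt{G}}{2}$ ($I{\left(G \right)} = -3 + \frac{3 \sqrt{G}}{6} = -3 + \frac{\sqrt{G}}{2}$)
$B{\left(Q \right)} = 6 \left(-3 + \frac{\sqrt{Q}}{2}\right) \left(3 + Q\right)$ ($B{\left(Q \right)} = \left(Q + 3\right) \left(-3 + \frac{\sqrt{Q}}{2}\right) 6 = \left(3 + Q\right) \left(-3 + \frac{\sqrt{Q}}{2}\right) 6 = \left(-3 + \frac{\sqrt{Q}}{2}\right) \left(3 + Q\right) 6 = 6 \left(-3 + \frac{\sqrt{Q}}{2}\right) \left(3 + Q\right)$)
$\left(-90\right) \left(-38\right) + B{\left(-4 \right)} = \left(-90\right) \left(-38\right) + 3 \left(-6 + \sqrt{-4}\right) \left(3 - 4\right) = 3420 + 3 \left(-6 + 2 i\right) \left(-1\right) = 3420 + \left(18 - 6 i\right) = 3438 - 6 i$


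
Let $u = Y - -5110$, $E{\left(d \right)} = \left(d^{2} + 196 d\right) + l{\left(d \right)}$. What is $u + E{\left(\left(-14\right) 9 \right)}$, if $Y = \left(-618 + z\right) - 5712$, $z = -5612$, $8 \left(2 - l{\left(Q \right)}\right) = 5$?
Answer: $- \frac{125205}{8} \approx -15651.0$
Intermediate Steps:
$l{\left(Q \right)} = \frac{11}{8}$ ($l{\left(Q \right)} = 2 - \frac{5}{8} = \frac{11}{8}$)
$Y = -11942$ ($Y = \left(-618 - 5612\right) - 5712 = -6230 - 5712 = -11942$)
$E{\left(d \right)} = \frac{11}{8} + d^{2} + 196 d$ ($E{\left(d \right)} = \left(d^{2} + 196 d\right) + \frac{11}{8} = \frac{11}{8} + d^{2} + 196 d$)
$u = -6832$ ($u = -11942 - -5110 = -11942 + 5110 = -6832$)
$u + E{\left(\left(-14\right) 9 \right)} = -6832 + \left(\frac{11}{8} + \left(\left(-14\right) 9\right)^{2} + 196 \left(\left(-14\right) 9\right)\right) = -6832 + \left(\frac{11}{8} + \left(-126\right)^{2} + 196 \left(-126\right)\right) = -6832 + \left(\frac{11}{8} + 15876 - 24696\right) = -6832 - \frac{70549}{8} = - \frac{125205}{8}$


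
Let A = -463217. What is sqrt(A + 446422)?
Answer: I*sqrt(16795) ≈ 129.6*I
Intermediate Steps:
sqrt(A + 446422) = sqrt(-463217 + 446422) = sqrt(-16795) = I*sqrt(16795)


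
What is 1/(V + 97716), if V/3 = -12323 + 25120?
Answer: 1/136107 ≈ 7.3472e-6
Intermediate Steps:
V = 38391 (V = 3*(-12323 + 25120) = 3*12797 = 38391)
1/(V + 97716) = 1/(38391 + 97716) = 1/136107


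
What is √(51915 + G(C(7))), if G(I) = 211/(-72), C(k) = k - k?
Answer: √7475338/12 ≈ 227.84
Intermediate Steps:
C(k) = 0
G(I) = -211/72 (G(I) = 211*(-1/72) = -211/72)
√(51915 + G(C(7))) = √(51915 - 211/72) = √(3737669/72) = √7475338/12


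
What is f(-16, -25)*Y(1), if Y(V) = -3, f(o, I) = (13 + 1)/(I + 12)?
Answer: 42/13 ≈ 3.2308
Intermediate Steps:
f(o, I) = 14/(12 + I)
f(-16, -25)*Y(1) = (14/(12 - 25))*(-3) = (14/(-13))*(-3) = (14*(-1/13))*(-3) = -14/13*(-3) = 42/13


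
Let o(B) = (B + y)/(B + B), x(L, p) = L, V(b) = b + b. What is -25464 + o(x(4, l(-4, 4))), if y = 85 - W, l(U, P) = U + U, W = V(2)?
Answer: -203627/8 ≈ -25453.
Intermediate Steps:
V(b) = 2*b
W = 4 (W = 2*2 = 4)
l(U, P) = 2*U
y = 81 (y = 85 - 1*4 = 85 - 4 = 81)
o(B) = (81 + B)/(2*B) (o(B) = (B + 81)/(B + B) = (81 + B)/((2*B)) = (81 + B)*(1/(2*B)) = (81 + B)/(2*B))
-25464 + o(x(4, l(-4, 4))) = -25464 + (½)*(81 + 4)/4 = -25464 + (½)*(¼)*85 = -25464 + 85/8 = -203627/8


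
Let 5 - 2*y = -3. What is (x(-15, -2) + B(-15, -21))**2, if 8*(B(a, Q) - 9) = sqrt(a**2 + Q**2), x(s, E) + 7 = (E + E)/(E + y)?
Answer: 333/32 ≈ 10.406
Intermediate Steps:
y = 4 (y = 5/2 - 1/2*(-3) = 5/2 + 3/2 = 4)
x(s, E) = -7 + 2*E/(4 + E) (x(s, E) = -7 + (E + E)/(E + 4) = -7 + (2*E)/(4 + E) = -7 + 2*E/(4 + E))
B(a, Q) = 9 + sqrt(Q**2 + a**2)/8 (B(a, Q) = 9 + sqrt(a**2 + Q**2)/8 = 9 + sqrt(Q**2 + a**2)/8)
(x(-15, -2) + B(-15, -21))**2 = ((-28 - 5*(-2))/(4 - 2) + (9 + sqrt((-21)**2 + (-15)**2)/8))**2 = ((-28 + 10)/2 + (9 + sqrt(441 + 225)/8))**2 = ((1/2)*(-18) + (9 + sqrt(666)/8))**2 = (-9 + (9 + (3*sqrt(74))/8))**2 = (-9 + (9 + 3*sqrt(74)/8))**2 = (3*sqrt(74)/8)**2 = 333/32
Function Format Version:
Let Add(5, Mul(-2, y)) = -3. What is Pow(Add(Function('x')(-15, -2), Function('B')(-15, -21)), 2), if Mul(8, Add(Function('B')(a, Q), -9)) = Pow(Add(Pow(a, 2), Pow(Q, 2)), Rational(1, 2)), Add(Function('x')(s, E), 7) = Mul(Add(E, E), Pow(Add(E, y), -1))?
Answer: Rational(333, 32) ≈ 10.406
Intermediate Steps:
y = 4 (y = Add(Rational(5, 2), Mul(Rational(-1, 2), -3)) = Add(Rational(5, 2), Rational(3, 2)) = 4)
Function('x')(s, E) = Add(-7, Mul(2, E, Pow(Add(4, E), -1))) (Function('x')(s, E) = Add(-7, Mul(Add(E, E), Pow(Add(E, 4), -1))) = Add(-7, Mul(Mul(2, E), Pow(Add(4, E), -1))) = Add(-7, Mul(2, E, Pow(Add(4, E), -1))))
Function('B')(a, Q) = Add(9, Mul(Rational(1, 8), Pow(Add(Pow(Q, 2), Pow(a, 2)), Rational(1, 2)))) (Function('B')(a, Q) = Add(9, Mul(Rational(1, 8), Pow(Add(Pow(a, 2), Pow(Q, 2)), Rational(1, 2)))) = Add(9, Mul(Rational(1, 8), Pow(Add(Pow(Q, 2), Pow(a, 2)), Rational(1, 2)))))
Pow(Add(Function('x')(-15, -2), Function('B')(-15, -21)), 2) = Pow(Add(Mul(Pow(Add(4, -2), -1), Add(-28, Mul(-5, -2))), Add(9, Mul(Rational(1, 8), Pow(Add(Pow(-21, 2), Pow(-15, 2)), Rational(1, 2))))), 2) = Pow(Add(Mul(Pow(2, -1), Add(-28, 10)), Add(9, Mul(Rational(1, 8), Pow(Add(441, 225), Rational(1, 2))))), 2) = Pow(Add(Mul(Rational(1, 2), -18), Add(9, Mul(Rational(1, 8), Pow(666, Rational(1, 2))))), 2) = Pow(Add(-9, Add(9, Mul(Rational(1, 8), Mul(3, Pow(74, Rational(1, 2)))))), 2) = Pow(Add(-9, Add(9, Mul(Rational(3, 8), Pow(74, Rational(1, 2))))), 2) = Pow(Mul(Rational(3, 8), Pow(74, Rational(1, 2))), 2) = Rational(333, 32)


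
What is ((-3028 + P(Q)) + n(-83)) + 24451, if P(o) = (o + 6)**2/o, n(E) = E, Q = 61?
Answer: 1306229/61 ≈ 21414.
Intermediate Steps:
P(o) = (6 + o)**2/o
((-3028 + P(Q)) + n(-83)) + 24451 = ((-3028 + (6 + 61)**2/61) - 83) + 24451 = ((-3028 + (1/61)*67**2) - 83) + 24451 = ((-3028 + (1/61)*4489) - 83) + 24451 = ((-3028 + 4489/61) - 83) + 24451 = (-180219/61 - 83) + 24451 = -185282/61 + 24451 = 1306229/61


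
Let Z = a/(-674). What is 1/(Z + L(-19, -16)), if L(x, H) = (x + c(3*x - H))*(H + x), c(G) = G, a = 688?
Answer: 337/707356 ≈ 0.00047642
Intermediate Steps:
Z = -344/337 (Z = 688/(-674) = 688*(-1/674) = -344/337 ≈ -1.0208)
L(x, H) = (H + x)*(-H + 4*x) (L(x, H) = (x + (3*x - H))*(H + x) = (x + (-H + 3*x))*(H + x) = (-H + 4*x)*(H + x) = (H + x)*(-H + 4*x))
1/(Z + L(-19, -16)) = 1/(-344/337 + (-1*(-16)² + 4*(-19)² + 3*(-16)*(-19))) = 1/(-344/337 + (-1*256 + 4*361 + 912)) = 1/(-344/337 + (-256 + 1444 + 912)) = 1/(-344/337 + 2100) = 1/(707356/337) = 337/707356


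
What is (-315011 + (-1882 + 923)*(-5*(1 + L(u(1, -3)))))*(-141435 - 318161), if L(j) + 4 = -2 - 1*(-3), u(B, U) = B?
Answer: 149185321196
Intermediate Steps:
L(j) = -3 (L(j) = -4 + (-2 - 1*(-3)) = -4 + (-2 + 3) = -4 + 1 = -3)
(-315011 + (-1882 + 923)*(-5*(1 + L(u(1, -3)))))*(-141435 - 318161) = (-315011 + (-1882 + 923)*(-5*(1 - 3)))*(-141435 - 318161) = (-315011 - (-4795)*(-2))*(-459596) = (-315011 - 959*10)*(-459596) = (-315011 - 9590)*(-459596) = -324601*(-459596) = 149185321196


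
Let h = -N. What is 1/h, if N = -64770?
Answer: 1/64770 ≈ 1.5439e-5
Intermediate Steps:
h = 64770 (h = -1*(-64770) = 64770)
1/h = 1/64770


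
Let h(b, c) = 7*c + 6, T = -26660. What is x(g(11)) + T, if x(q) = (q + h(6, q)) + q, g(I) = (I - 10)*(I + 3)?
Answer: -26528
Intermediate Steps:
h(b, c) = 6 + 7*c
g(I) = (-10 + I)*(3 + I)
x(q) = 6 + 9*q (x(q) = (q + (6 + 7*q)) + q = (6 + 8*q) + q = 6 + 9*q)
x(g(11)) + T = (6 + 9*(-30 + 11² - 7*11)) - 26660 = (6 + 9*(-30 + 121 - 77)) - 26660 = (6 + 9*14) - 26660 = (6 + 126) - 26660 = 132 - 26660 = -26528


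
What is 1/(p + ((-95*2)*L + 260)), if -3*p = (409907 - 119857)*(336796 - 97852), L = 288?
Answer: -1/23101956860 ≈ -4.3286e-11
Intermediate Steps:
p = -23101902400 (p = -(409907 - 119857)*(336796 - 97852)/3 = -290050*238944/3 = -⅓*69305707200 = -23101902400)
1/(p + ((-95*2)*L + 260)) = 1/(-23101902400 + (-95*2*288 + 260)) = 1/(-23101902400 + (-190*288 + 260)) = 1/(-23101902400 + (-54720 + 260)) = 1/(-23101902400 - 54460) = 1/(-23101956860) = -1/23101956860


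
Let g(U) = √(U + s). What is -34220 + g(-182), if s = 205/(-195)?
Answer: -34220 + 11*I*√2301/39 ≈ -34220.0 + 13.53*I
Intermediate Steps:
s = -41/39 (s = 205*(-1/195) = -41/39 ≈ -1.0513)
g(U) = √(-41/39 + U) (g(U) = √(U - 41/39) = √(-41/39 + U))
-34220 + g(-182) = -34220 + √(-1599 + 1521*(-182))/39 = -34220 + √(-1599 - 276822)/39 = -34220 + √(-278421)/39 = -34220 + (11*I*√2301)/39 = -34220 + 11*I*√2301/39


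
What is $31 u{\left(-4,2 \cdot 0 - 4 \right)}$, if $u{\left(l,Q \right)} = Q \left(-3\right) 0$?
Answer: $0$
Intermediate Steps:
$u{\left(l,Q \right)} = 0$ ($u{\left(l,Q \right)} = - 3 Q 0 = 0$)
$31 u{\left(-4,2 \cdot 0 - 4 \right)} = 31 \cdot 0 = 0$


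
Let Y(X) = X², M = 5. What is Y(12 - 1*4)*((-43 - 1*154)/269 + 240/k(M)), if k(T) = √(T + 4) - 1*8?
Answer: -838976/269 ≈ -3118.9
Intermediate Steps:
k(T) = -8 + √(4 + T) (k(T) = √(4 + T) - 8 = -8 + √(4 + T))
Y(12 - 1*4)*((-43 - 1*154)/269 + 240/k(M)) = (12 - 1*4)²*((-43 - 1*154)/269 + 240/(-8 + √(4 + 5))) = (12 - 4)²*((-43 - 154)*(1/269) + 240/(-8 + √9)) = 8²*(-197*1/269 + 240/(-8 + 3)) = 64*(-197/269 + 240/(-5)) = 64*(-197/269 + 240*(-⅕)) = 64*(-197/269 - 48) = 64*(-13109/269) = -838976/269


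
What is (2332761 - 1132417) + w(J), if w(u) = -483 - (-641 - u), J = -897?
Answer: 1199605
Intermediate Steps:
w(u) = 158 + u (w(u) = -483 + (641 + u) = 158 + u)
(2332761 - 1132417) + w(J) = (2332761 - 1132417) + (158 - 897) = 1200344 - 739 = 1199605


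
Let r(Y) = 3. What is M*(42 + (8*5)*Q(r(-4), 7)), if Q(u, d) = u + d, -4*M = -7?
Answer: 1547/2 ≈ 773.50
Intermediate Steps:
M = 7/4 (M = -¼*(-7) = 7/4 ≈ 1.7500)
Q(u, d) = d + u
M*(42 + (8*5)*Q(r(-4), 7)) = 7*(42 + (8*5)*(7 + 3))/4 = 7*(42 + 40*10)/4 = 7*(42 + 400)/4 = (7/4)*442 = 1547/2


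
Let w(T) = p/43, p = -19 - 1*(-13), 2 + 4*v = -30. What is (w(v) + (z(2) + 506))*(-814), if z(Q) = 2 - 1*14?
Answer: -17286104/43 ≈ -4.0200e+5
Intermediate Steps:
v = -8 (v = -½ + (¼)*(-30) = -½ - 15/2 = -8)
z(Q) = -12 (z(Q) = 2 - 14 = -12)
p = -6 (p = -19 + 13 = -6)
w(T) = -6/43
(w(v) + (z(2) + 506))*(-814) = (-6/43 + (-12 + 506))*(-814) = (-6/43 + 494)*(-814) = (21236/43)*(-814) = -17286104/43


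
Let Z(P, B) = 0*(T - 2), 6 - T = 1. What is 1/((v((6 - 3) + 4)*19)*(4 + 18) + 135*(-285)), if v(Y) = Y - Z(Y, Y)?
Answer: -1/35549 ≈ -2.8130e-5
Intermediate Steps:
T = 5 (T = 6 - 1*1 = 6 - 1 = 5)
Z(P, B) = 0 (Z(P, B) = 0*(5 - 2) = 0*3 = 0)
v(Y) = Y (v(Y) = Y - 1*0 = Y + 0 = Y)
1/((v((6 - 3) + 4)*19)*(4 + 18) + 135*(-285)) = 1/((((6 - 3) + 4)*19)*(4 + 18) + 135*(-285)) = 1/(((3 + 4)*19)*22 - 38475) = 1/((7*19)*22 - 38475) = 1/(133*22 - 38475) = 1/(2926 - 38475) = 1/(-35549) = -1/35549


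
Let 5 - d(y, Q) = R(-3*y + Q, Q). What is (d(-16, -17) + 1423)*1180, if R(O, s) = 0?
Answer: 1685040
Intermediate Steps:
d(y, Q) = 5 (d(y, Q) = 5 - 1*0 = 5 + 0 = 5)
(d(-16, -17) + 1423)*1180 = (5 + 1423)*1180 = 1428*1180 = 1685040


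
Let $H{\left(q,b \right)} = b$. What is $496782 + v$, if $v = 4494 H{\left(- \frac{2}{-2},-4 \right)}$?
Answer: $478806$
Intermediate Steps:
$v = -17976$ ($v = 4494 \left(-4\right) = -17976$)
$496782 + v = 496782 - 17976 = 478806$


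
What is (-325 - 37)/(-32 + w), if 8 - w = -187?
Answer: -362/163 ≈ -2.2209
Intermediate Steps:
w = 195 (w = 8 - 1*(-187) = 8 + 187 = 195)
(-325 - 37)/(-32 + w) = (-325 - 37)/(-32 + 195) = -362/163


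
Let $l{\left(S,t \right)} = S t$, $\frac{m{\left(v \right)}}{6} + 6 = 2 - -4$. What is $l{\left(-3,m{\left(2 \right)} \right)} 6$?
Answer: $0$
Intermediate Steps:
$m{\left(v \right)} = 0$ ($m{\left(v \right)} = -36 + 6 \left(2 - -4\right) = -36 + 6 \left(2 + 4\right) = -36 + 6 \cdot 6 = -36 + 36 = 0$)
$l{\left(-3,m{\left(2 \right)} \right)} 6 = \left(-3\right) 0 \cdot 6 = 0 \cdot 6 = 0$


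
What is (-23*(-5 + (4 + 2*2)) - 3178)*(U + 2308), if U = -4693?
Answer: 7744095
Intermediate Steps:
(-23*(-5 + (4 + 2*2)) - 3178)*(U + 2308) = (-23*(-5 + (4 + 2*2)) - 3178)*(-4693 + 2308) = (-23*(-5 + (4 + 4)) - 3178)*(-2385) = (-23*(-5 + 8) - 3178)*(-2385) = (-23*3 - 3178)*(-2385) = (-69 - 3178)*(-2385) = -3247*(-2385) = 7744095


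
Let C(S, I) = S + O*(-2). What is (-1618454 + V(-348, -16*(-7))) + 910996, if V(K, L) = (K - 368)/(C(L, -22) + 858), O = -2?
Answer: -344532404/487 ≈ -7.0746e+5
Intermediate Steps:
C(S, I) = 4 + S (C(S, I) = S - 2*(-2) = S + 4 = 4 + S)
V(K, L) = (-368 + K)/(862 + L) (V(K, L) = (K - 368)/((4 + L) + 858) = (-368 + K)/(862 + L))
(-1618454 + V(-348, -16*(-7))) + 910996 = (-1618454 + (-368 - 348)/(862 - 16*(-7))) + 910996 = (-1618454 - 716/(862 + 112)) + 910996 = (-1618454 - 716/974) + 910996 = (-1618454 + (1/974)*(-716)) + 910996 = (-1618454 - 358/487) + 910996 = -788187456/487 + 910996 = -344532404/487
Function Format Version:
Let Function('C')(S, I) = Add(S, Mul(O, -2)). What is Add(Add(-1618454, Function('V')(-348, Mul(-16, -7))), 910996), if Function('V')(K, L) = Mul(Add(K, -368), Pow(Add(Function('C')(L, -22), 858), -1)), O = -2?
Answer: Rational(-344532404, 487) ≈ -7.0746e+5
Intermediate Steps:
Function('C')(S, I) = Add(4, S) (Function('C')(S, I) = Add(S, Mul(-2, -2)) = Add(S, 4) = Add(4, S))
Function('V')(K, L) = Mul(Pow(Add(862, L), -1), Add(-368, K)) (Function('V')(K, L) = Mul(Add(K, -368), Pow(Add(Add(4, L), 858), -1)) = Mul(Add(-368, K), Pow(Add(862, L), -1)) = Mul(Pow(Add(862, L), -1), Add(-368, K)))
Add(Add(-1618454, Function('V')(-348, Mul(-16, -7))), 910996) = Add(Add(-1618454, Mul(Pow(Add(862, Mul(-16, -7)), -1), Add(-368, -348))), 910996) = Add(Add(-1618454, Mul(Pow(Add(862, 112), -1), -716)), 910996) = Add(Add(-1618454, Mul(Pow(974, -1), -716)), 910996) = Add(Add(-1618454, Mul(Rational(1, 974), -716)), 910996) = Add(Add(-1618454, Rational(-358, 487)), 910996) = Add(Rational(-788187456, 487), 910996) = Rational(-344532404, 487)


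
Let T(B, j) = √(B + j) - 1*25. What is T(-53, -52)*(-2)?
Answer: 50 - 2*I*√105 ≈ 50.0 - 20.494*I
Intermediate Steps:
T(B, j) = -25 + √(B + j) (T(B, j) = √(B + j) - 25 = -25 + √(B + j))
T(-53, -52)*(-2) = (-25 + √(-53 - 52))*(-2) = (-25 + √(-105))*(-2) = (-25 + I*√105)*(-2) = 50 - 2*I*√105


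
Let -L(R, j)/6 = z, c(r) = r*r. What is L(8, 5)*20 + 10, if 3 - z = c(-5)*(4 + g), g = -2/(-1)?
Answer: 17650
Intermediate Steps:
c(r) = r²
g = 2 (g = -2*(-1) = 2)
z = -147 (z = 3 - (-5)²*(4 + 2) = 3 - 25*6 = 3 - 1*150 = 3 - 150 = -147)
L(R, j) = 882 (L(R, j) = -6*(-147) = 882)
L(8, 5)*20 + 10 = 882*20 + 10 = 17640 + 10 = 17650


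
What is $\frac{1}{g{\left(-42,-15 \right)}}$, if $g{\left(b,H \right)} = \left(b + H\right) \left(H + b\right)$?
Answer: $\frac{1}{3249} \approx 0.00030779$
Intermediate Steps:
$g{\left(b,H \right)} = \left(H + b\right)^{2}$ ($g{\left(b,H \right)} = \left(H + b\right) \left(H + b\right) = \left(H + b\right)^{2}$)
$\frac{1}{g{\left(-42,-15 \right)}} = \frac{1}{\left(-15 - 42\right)^{2}} = \frac{1}{\left(-57\right)^{2}} = \frac{1}{3249}$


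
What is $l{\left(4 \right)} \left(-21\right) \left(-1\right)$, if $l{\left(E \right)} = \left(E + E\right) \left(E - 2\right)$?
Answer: $336$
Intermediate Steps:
$l{\left(E \right)} = 2 E \left(-2 + E\right)$
$l{\left(4 \right)} \left(-21\right) \left(-1\right) = 2 \cdot 4 \left(-2 + 4\right) \left(-21\right) \left(-1\right) = 2 \cdot 4 \cdot 2 \left(-21\right) \left(-1\right) = 16 \left(-21\right) \left(-1\right) = \left(-336\right) \left(-1\right) = 336$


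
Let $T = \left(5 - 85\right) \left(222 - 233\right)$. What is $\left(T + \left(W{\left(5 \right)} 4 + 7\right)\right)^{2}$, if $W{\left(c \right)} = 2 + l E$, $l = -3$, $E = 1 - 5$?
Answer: $889249$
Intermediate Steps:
$E = -4$
$W{\left(c \right)} = 14$ ($W{\left(c \right)} = 2 - -12 = 2 + 12 = 14$)
$T = 880$ ($T = \left(-80\right) \left(-11\right) = 880$)
$\left(T + \left(W{\left(5 \right)} 4 + 7\right)\right)^{2} = \left(880 + \left(14 \cdot 4 + 7\right)\right)^{2} = \left(880 + \left(56 + 7\right)\right)^{2} = \left(880 + 63\right)^{2} = 943^{2} = 889249$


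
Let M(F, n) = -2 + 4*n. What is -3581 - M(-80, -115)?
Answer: -3119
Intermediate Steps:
-3581 - M(-80, -115) = -3581 - (-2 + 4*(-115)) = -3581 - (-2 - 460) = -3581 - 1*(-462) = -3581 + 462 = -3119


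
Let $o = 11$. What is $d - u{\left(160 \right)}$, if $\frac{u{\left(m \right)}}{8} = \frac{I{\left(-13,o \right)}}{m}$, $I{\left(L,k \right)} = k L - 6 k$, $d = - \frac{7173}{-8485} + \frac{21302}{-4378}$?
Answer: $\frac{95538209}{14858932} \approx 6.4297$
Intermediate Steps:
$d = - \frac{74672038}{18573665}$ ($d = \left(-7173\right) \left(- \frac{1}{8485}\right) + 21302 \left(- \frac{1}{4378}\right) = \frac{7173}{8485} - \frac{10651}{2189} = - \frac{74672038}{18573665} \approx -4.0203$)
$I{\left(L,k \right)} = - 6 k + L k$ ($I{\left(L,k \right)} = L k - 6 k = - 6 k + L k$)
$u{\left(m \right)} = - \frac{1672}{m}$ ($u{\left(m \right)} = 8 \frac{11 \left(-6 - 13\right)}{m} = 8 \frac{11 \left(-19\right)}{m} = 8 \left(- \frac{209}{m}\right) = - \frac{1672}{m}$)
$d - u{\left(160 \right)} = - \frac{74672038}{18573665} - - \frac{1672}{160} = - \frac{74672038}{18573665} - \left(-1672\right) \frac{1}{160} = - \frac{74672038}{18573665} - - \frac{209}{20} = - \frac{74672038}{18573665} + \frac{209}{20} = \frac{95538209}{14858932}$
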